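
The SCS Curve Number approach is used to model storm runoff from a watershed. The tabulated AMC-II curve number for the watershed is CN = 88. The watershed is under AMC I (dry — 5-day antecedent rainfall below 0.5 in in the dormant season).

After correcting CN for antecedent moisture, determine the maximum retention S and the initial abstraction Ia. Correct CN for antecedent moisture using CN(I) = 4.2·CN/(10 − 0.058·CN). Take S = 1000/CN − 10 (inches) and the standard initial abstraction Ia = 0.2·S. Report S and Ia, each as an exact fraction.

Adjust CN=88 to AMC I: 4.2·88/(10 − 0.058·88) → (1848/5) ÷ (612/125) = 3850/51 ≈ 75.490
Max retention: S = 1000/(3850/51) − 10 = 250/77 in (≈ 3.247 in)
Initial abstraction Ia = S/5 = (250/77)/5 = 50/77 ≈ 0.649 in

S = 250/77 in ≈ 3.247 in; Ia = 50/77 in ≈ 0.649 in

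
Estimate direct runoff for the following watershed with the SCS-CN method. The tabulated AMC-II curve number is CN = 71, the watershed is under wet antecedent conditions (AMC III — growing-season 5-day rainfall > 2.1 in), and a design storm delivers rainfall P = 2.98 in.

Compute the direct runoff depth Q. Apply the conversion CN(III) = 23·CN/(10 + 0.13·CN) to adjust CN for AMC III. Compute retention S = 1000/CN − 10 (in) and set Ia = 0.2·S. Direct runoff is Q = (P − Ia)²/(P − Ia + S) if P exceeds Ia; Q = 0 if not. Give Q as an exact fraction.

Adjust CN=71 to AMC III: 23·71/(10 + 0.13·71) → 1633 ÷ (1923/100) = 163300/1923 ≈ 84.919
Retention S: 1000/CN − 10 with CN=84.919 → S = 2900/1633 ≈ 1.776 in
Initial abstraction Ia = S/5 = (2900/1633)/5 = 580/1633 ≈ 0.355 in
P − Ia = 2.980 − 0.355 = 214317/81650 ≈ 2.625 in (> 0, runoff occurs)
Q = (214317/81650)²/((214317/81650) + 2900/1633) = (45931776489/6666722500)/(359317/81650) = 45931776489/29338233050 in ≈ 1.566 in

Q = 45931776489/29338233050 in ≈ 1.566 in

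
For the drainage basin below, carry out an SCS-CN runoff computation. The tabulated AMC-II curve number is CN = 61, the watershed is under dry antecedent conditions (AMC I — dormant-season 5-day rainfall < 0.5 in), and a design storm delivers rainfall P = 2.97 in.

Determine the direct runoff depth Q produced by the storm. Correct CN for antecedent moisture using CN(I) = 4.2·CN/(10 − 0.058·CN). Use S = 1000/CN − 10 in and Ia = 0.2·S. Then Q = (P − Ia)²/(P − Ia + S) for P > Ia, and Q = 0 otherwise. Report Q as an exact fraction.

Dry (AMC I): CN(I) = 4.2·61/(10 − 0.058·61) = (1281/5)/(3231/500) = 42700/1077 ≈ 39.647
Retention S: 1000/CN − 10 with CN=39.647 → S = 6500/427 ≈ 15.222 in
Ia = 0.2·(6500/427) = 1300/427 in ≈ 3.044 in
P = 2.970 ≤ Ia = 3.044 in: entire storm abstracted, Q = 0.

Q = 0 in ≈ 0.000 in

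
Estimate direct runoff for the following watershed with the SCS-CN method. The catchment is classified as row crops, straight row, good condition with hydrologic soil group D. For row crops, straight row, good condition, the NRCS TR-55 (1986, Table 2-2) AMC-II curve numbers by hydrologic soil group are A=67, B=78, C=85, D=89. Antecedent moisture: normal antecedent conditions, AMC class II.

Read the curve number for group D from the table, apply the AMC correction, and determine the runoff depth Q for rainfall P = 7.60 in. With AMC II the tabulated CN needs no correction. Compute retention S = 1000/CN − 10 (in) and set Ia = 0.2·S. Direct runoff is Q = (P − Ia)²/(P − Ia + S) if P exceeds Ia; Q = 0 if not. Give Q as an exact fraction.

Q = 5352992/850395 in ≈ 6.295 in

NRCS table: row crops, straight row, good condition, soil group D → CN(II) = 89
Average conditions: CN = 89 (no AMC adjustment).
Max retention: S = 1000/89 − 10 = 110/89 in (≈ 1.236 in)
Ia = 0.2·(110/89) = 22/89 in ≈ 0.247 in
Excess rainfall: 7.600 − 0.247 = 7.353 in; P > Ia so Q > 0
Runoff Q = (P−Ia)²/(P−Ia+S) = (7.353)²/(7.353+1.236) = 5352992/850395 ≈ 6.295 in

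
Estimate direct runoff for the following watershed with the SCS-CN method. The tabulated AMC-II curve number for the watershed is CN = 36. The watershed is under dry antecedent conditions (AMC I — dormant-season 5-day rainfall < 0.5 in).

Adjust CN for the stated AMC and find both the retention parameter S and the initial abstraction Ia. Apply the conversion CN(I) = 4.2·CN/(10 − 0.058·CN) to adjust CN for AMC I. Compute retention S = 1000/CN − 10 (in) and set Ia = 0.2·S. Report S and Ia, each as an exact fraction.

Adjust CN=36 to AMC I: 4.2·36/(10 − 0.058·36) → (756/5) ÷ (989/125) = 18900/989 ≈ 19.110
S = 1000/(18900/989) − 10 = 8000/189 in ≈ 42.328 in
Ia = 0.2·(8000/189) = 1600/189 in ≈ 8.466 in

S = 8000/189 in ≈ 42.328 in; Ia = 1600/189 in ≈ 8.466 in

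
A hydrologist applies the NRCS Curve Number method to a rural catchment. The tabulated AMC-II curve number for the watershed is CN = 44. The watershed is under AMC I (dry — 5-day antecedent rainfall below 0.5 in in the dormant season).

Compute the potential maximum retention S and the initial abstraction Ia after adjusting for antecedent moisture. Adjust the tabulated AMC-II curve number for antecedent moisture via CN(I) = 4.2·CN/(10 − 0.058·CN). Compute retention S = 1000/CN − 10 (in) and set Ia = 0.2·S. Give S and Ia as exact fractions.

S = 1000/33 in ≈ 30.303 in; Ia = 200/33 in ≈ 6.061 in

Adjust CN=44 to AMC I: 4.2·44/(10 − 0.058·44) → (924/5) ÷ (931/125) = 3300/133 ≈ 24.812
Max retention: S = 1000/(3300/133) − 10 = 1000/33 in (≈ 30.303 in)
Initial abstraction Ia = S/5 = (1000/33)/5 = 200/33 ≈ 6.061 in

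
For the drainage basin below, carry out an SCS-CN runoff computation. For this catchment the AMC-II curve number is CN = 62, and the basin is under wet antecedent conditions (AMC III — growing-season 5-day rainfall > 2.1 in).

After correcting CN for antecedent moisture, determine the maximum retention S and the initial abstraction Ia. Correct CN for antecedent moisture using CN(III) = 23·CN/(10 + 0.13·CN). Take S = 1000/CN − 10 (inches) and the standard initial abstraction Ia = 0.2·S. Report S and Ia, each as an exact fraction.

Wet (AMC III): CN(III) = 23·62/(10 + 0.13·62) = 1426/(903/50) = 71300/903 ≈ 78.959
S = 1000/(71300/903) − 10 = 1900/713 in ≈ 2.665 in
Ia = 0.2·(1900/713) = 380/713 in ≈ 0.533 in

S = 1900/713 in ≈ 2.665 in; Ia = 380/713 in ≈ 0.533 in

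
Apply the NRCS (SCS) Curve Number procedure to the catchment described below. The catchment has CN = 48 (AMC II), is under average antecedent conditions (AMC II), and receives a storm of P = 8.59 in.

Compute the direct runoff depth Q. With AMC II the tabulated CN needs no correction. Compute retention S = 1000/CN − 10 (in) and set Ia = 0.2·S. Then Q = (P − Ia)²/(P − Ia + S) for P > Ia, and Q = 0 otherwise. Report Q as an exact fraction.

CN(II) = 48; AMC II needs no correction.
Retention S: 1000/CN − 10 with CN=48.000 → S = 65/6 ≈ 10.833 in
Ia = 0.2·(65/6) = 13/6 in ≈ 2.167 in
Excess rainfall: 8.590 − 2.167 = 6.423 in; P > Ia so Q > 0
Q: (1927/300)² ÷ (5177/300) = 3713329/1553100 in (≈ 2.391 in)

Q = 3713329/1553100 in ≈ 2.391 in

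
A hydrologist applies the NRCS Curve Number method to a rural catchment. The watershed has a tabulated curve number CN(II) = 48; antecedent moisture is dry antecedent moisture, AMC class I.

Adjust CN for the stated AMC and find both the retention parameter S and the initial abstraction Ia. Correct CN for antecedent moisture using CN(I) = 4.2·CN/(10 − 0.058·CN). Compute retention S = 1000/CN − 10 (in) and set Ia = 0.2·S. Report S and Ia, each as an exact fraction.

Dry (AMC I): CN(I) = 4.2·48/(10 − 0.058·48) = (1008/5)/(902/125) = 12600/451 ≈ 27.938
Retention S: 1000/CN − 10 with CN=27.938 → S = 1625/63 ≈ 25.794 in
Ia = 0.2·(1625/63) = 325/63 in ≈ 5.159 in

S = 1625/63 in ≈ 25.794 in; Ia = 325/63 in ≈ 5.159 in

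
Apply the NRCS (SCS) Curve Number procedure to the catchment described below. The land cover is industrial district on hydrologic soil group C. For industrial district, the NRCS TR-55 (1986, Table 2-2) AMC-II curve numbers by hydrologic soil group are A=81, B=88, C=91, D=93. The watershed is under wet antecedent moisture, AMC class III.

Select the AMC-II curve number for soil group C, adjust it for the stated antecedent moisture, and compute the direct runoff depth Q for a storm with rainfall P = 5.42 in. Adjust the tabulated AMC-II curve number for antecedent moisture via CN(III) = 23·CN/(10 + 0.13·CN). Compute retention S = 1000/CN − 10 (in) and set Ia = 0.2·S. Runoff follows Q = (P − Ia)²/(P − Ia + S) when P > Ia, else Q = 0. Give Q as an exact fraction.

NRCS table: industrial district, soil group C → CN(II) = 91
Adjust CN=91 to AMC III: 23·91/(10 + 0.13·91) → 2093 ÷ (2183/100) = 209300/2183 ≈ 95.877
Max retention: S = 1000/(209300/2183) − 10 = 900/2093 in (≈ 0.430 in)
Ia = 0.2S: 0.2·0.430 = 0.086 in (exactly 180/2093)
P − Ia = 5.420 − 0.086 = 558203/104650 ≈ 5.334 in (> 0, runoff occurs)
Runoff Q = (P−Ia)²/(P−Ia+S) = (5.334)²/(5.334+0.430) = 311590589209/63125193950 ≈ 4.936 in

Q = 311590589209/63125193950 in ≈ 4.936 in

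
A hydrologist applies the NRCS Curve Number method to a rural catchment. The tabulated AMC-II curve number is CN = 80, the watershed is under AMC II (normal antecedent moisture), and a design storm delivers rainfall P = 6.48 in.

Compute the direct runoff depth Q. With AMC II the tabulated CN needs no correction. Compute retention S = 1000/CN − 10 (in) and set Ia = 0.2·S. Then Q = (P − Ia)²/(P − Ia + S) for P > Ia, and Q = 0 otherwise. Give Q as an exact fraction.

CN(II) = 80; AMC II needs no correction.
Retention S: 1000/CN − 10 with CN=80.000 → S = 5/2 ≈ 2.500 in
Initial abstraction Ia = S/5 = (5/2)/5 = 1/2 ≈ 0.500 in
P − Ia = 6.480 − 0.500 = 299/50 ≈ 5.980 in (> 0, runoff occurs)
Q: (299/50)² ÷ (212/25) = 89401/21200 in (≈ 4.217 in)

Q = 89401/21200 in ≈ 4.217 in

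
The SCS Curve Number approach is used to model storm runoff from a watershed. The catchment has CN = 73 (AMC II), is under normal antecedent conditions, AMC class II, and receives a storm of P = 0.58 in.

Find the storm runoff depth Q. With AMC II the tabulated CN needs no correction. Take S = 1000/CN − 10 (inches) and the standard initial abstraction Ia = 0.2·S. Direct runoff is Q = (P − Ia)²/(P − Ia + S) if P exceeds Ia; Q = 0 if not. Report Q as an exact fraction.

CN(II) = 73; AMC II needs no correction.
Retention S: 1000/CN − 10 with CN=73.000 → S = 270/73 ≈ 3.699 in
Ia = 0.2·(270/73) = 54/73 in ≈ 0.740 in
P = 0.580 ≤ Ia = 0.740 in: entire storm abstracted, Q = 0.

Q = 0 in ≈ 0.000 in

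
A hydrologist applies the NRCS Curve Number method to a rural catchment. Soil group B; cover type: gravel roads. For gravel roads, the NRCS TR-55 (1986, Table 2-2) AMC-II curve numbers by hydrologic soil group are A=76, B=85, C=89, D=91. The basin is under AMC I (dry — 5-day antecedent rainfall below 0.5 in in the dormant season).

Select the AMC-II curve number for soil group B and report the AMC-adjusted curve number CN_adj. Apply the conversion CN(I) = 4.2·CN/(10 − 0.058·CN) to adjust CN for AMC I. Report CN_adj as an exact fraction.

NRCS table: gravel roads, soil group B → CN(II) = 85
CN(I) from CN(II)=85: (4.2·85)/(10 − 0.058·85) = 11900/169 ≈ 70.414

CN_adj = 11900/169 ≈ 70.414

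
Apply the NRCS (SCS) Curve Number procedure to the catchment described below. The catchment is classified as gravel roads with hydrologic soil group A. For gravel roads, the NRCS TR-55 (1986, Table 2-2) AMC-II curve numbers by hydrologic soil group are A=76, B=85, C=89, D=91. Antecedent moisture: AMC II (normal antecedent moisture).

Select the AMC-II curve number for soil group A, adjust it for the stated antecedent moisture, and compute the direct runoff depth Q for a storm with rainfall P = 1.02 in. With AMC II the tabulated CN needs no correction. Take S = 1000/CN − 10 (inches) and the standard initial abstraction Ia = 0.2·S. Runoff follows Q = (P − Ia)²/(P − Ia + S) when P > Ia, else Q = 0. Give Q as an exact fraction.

NRCS table: gravel roads, soil group A → CN(II) = 76
Average conditions: CN = 76 (no AMC adjustment).
Max retention: S = 1000/76 − 10 = 60/19 in (≈ 3.158 in)
Initial abstraction Ia = S/5 = (60/19)/5 = 12/19 ≈ 0.632 in
Since P=1.020 > Ia=0.632: effective rainfall P−Ia = 369/950 in
Runoff Q = (P−Ia)²/(P−Ia+S) = (0.388)²/(0.388+3.158) = 45387/1066850 ≈ 0.043 in

Q = 45387/1066850 in ≈ 0.043 in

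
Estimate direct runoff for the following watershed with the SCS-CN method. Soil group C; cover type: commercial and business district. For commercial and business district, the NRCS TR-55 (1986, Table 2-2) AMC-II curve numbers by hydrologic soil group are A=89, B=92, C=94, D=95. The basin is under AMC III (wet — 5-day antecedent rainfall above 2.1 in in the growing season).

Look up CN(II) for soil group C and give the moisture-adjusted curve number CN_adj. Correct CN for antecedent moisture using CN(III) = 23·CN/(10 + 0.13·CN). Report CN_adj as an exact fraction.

CN_adj = 108100/1111 ≈ 97.300

NRCS table: commercial and business district, soil group C → CN(II) = 94
Adjust CN=94 to AMC III: 23·94/(10 + 0.13·94) → 2162 ÷ (1111/50) = 108100/1111 ≈ 97.300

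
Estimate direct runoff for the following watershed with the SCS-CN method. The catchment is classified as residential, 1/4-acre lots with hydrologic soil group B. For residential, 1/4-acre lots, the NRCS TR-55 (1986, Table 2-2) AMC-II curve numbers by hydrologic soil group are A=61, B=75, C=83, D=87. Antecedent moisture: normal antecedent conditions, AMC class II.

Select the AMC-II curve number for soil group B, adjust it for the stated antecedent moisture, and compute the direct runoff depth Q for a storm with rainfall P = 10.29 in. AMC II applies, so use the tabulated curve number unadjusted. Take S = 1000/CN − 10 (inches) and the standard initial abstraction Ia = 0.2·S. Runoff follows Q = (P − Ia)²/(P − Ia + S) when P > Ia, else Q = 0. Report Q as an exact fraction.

NRCS table: residential, 1/4-acre lots, soil group B → CN(II) = 75
AMC II — tabulated CN = 75 applies directly.
Retention S: 1000/CN − 10 with CN=75.000 → S = 10/3 ≈ 3.333 in
Initial abstraction Ia = S/5 = (10/3)/5 = 2/3 ≈ 0.667 in
Since P=10.290 > Ia=0.667: effective rainfall P−Ia = 2887/300 in
Q = (2887/300)²/((2887/300) + 10/3) = (8334769/90000)/(3887/300) = 8334769/1166100 in ≈ 7.148 in

Q = 8334769/1166100 in ≈ 7.148 in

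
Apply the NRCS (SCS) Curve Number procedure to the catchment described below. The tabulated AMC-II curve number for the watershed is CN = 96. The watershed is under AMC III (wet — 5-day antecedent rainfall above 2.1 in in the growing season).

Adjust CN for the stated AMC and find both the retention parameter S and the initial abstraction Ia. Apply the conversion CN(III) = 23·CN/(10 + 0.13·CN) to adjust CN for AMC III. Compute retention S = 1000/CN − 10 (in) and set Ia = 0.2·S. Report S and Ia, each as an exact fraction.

S = 25/138 in ≈ 0.181 in; Ia = 5/138 in ≈ 0.036 in

CN(III) from CN(II)=96: (23·96)/(10 + 0.13·96) = 27600/281 ≈ 98.221
S = 1000/(27600/281) − 10 = 25/138 in ≈ 0.181 in
Ia = 0.2S: 0.2·0.181 = 0.036 in (exactly 5/138)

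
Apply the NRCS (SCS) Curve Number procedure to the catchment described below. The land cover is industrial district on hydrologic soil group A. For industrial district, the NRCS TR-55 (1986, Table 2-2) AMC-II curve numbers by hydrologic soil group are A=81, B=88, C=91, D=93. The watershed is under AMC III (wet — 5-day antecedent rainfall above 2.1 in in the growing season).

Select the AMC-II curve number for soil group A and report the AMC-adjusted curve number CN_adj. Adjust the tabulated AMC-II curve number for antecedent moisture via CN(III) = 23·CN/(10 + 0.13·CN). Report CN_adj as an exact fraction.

CN_adj = 186300/2053 ≈ 90.745

NRCS table: industrial district, soil group A → CN(II) = 81
Wet (AMC III): CN(III) = 23·81/(10 + 0.13·81) = 1863/(2053/100) = 186300/2053 ≈ 90.745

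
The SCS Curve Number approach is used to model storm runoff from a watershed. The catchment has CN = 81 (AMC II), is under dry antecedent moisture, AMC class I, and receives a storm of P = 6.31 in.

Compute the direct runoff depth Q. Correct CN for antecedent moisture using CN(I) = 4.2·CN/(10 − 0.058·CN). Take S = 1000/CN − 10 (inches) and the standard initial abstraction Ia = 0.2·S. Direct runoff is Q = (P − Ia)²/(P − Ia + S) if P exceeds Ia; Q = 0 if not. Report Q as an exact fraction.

Q = 780273655561/311849603100 in ≈ 2.502 in

CN(I) from CN(II)=81: (4.2·81)/(10 − 0.058·81) = 170100/2651 ≈ 64.164
S = 1000/(170100/2651) − 10 = 9500/1701 in ≈ 5.585 in
Ia = 0.2·(9500/1701) = 1900/1701 in ≈ 1.117 in
Since P=6.310 > Ia=1.117: effective rainfall P−Ia = 883331/170100 in
Runoff Q = (P−Ia)²/(P−Ia+S) = (5.193)²/(5.193+5.585) = 780273655561/311849603100 ≈ 2.502 in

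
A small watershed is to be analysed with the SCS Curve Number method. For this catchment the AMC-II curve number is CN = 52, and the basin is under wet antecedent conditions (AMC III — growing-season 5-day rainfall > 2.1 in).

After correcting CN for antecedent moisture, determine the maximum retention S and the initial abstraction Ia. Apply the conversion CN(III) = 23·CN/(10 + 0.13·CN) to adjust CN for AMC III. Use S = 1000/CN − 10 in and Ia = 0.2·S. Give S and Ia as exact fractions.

S = 1200/299 in ≈ 4.013 in; Ia = 240/299 in ≈ 0.803 in

Wet (AMC III): CN(III) = 23·52/(10 + 0.13·52) = 1196/(419/25) = 29900/419 ≈ 71.360
Retention S: 1000/CN − 10 with CN=71.360 → S = 1200/299 ≈ 4.013 in
Initial abstraction Ia = S/5 = (1200/299)/5 = 240/299 ≈ 0.803 in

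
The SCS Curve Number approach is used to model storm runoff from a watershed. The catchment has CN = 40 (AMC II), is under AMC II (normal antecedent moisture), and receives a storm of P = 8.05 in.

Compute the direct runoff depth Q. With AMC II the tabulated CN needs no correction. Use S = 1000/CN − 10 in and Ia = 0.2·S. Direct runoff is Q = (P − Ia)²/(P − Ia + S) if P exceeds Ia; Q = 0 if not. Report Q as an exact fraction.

Q = 10201/8020 in ≈ 1.272 in

AMC II — tabulated CN = 40 applies directly.
Retention S: 1000/CN − 10 with CN=40.000 → S = 15 ≈ 15.000 in
Initial abstraction Ia = S/5 = 15/5 = 3 ≈ 3.000 in
P − Ia = 8.050 − 3.000 = 101/20 ≈ 5.050 in (> 0, runoff occurs)
Q: (101/20)² ÷ (401/20) = 10201/8020 in (≈ 1.272 in)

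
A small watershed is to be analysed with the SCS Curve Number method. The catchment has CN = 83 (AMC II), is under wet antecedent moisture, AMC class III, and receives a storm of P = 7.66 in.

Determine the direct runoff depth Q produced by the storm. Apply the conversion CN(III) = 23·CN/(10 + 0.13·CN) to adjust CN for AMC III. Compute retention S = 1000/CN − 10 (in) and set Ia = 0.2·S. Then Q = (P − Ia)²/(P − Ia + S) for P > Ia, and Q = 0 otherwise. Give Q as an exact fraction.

Wet (AMC III): CN(III) = 23·83/(10 + 0.13·83) = 1909/(2079/100) = 190900/2079 ≈ 91.823
Retention S: 1000/CN − 10 with CN=91.823 → S = 1700/1909 ≈ 0.891 in
Ia = 0.2S: 0.2·0.891 = 0.178 in (exactly 340/1909)
P − Ia = 7.660 − 0.178 = 714147/95450 ≈ 7.482 in (> 0, runoff occurs)
Q: (714147/95450)² ÷ (799147/95450) = 510005937609/76278581150 in (≈ 6.686 in)

Q = 510005937609/76278581150 in ≈ 6.686 in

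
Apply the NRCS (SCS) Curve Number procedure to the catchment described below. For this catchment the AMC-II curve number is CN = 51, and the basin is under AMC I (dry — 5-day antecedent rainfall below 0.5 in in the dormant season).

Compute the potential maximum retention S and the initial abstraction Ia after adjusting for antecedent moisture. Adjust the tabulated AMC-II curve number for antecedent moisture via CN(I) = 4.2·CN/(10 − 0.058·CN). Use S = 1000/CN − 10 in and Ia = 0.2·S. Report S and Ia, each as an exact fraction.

S = 3500/153 in ≈ 22.876 in; Ia = 700/153 in ≈ 4.575 in

CN(I) from CN(II)=51: (4.2·51)/(10 − 0.058·51) = 15300/503 ≈ 30.417
S = 1000/(15300/503) − 10 = 3500/153 in ≈ 22.876 in
Ia = 0.2S: 0.2·22.876 = 4.575 in (exactly 700/153)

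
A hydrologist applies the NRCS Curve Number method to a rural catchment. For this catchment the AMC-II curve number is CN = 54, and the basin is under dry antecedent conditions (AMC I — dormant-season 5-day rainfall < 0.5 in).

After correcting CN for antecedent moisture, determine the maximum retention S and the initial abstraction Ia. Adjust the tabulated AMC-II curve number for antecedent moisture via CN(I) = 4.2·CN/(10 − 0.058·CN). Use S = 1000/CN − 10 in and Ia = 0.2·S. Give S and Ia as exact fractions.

S = 11500/567 in ≈ 20.282 in; Ia = 2300/567 in ≈ 4.056 in

CN(I) from CN(II)=54: (4.2·54)/(10 − 0.058·54) = 56700/1717 ≈ 33.023
S = 1000/(56700/1717) − 10 = 11500/567 in ≈ 20.282 in
Ia = 0.2·(11500/567) = 2300/567 in ≈ 4.056 in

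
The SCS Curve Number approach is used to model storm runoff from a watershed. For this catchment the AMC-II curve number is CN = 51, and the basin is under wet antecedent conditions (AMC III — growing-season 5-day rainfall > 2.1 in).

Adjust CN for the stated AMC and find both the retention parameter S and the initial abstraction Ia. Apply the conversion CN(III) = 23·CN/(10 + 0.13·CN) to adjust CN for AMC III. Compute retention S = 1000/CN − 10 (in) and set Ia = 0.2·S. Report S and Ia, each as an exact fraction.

Wet (AMC III): CN(III) = 23·51/(10 + 0.13·51) = 1173/(1663/100) = 117300/1663 ≈ 70.535
Retention S: 1000/CN − 10 with CN=70.535 → S = 4900/1173 ≈ 4.177 in
Initial abstraction Ia = S/5 = (4900/1173)/5 = 980/1173 ≈ 0.835 in

S = 4900/1173 in ≈ 4.177 in; Ia = 980/1173 in ≈ 0.835 in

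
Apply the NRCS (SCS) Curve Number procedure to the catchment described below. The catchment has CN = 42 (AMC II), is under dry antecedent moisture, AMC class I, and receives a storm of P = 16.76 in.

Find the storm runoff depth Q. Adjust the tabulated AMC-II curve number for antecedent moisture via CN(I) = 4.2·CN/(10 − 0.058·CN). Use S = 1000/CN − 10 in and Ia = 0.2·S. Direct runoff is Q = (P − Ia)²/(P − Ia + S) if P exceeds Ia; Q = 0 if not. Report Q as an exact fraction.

CN(I) from CN(II)=42: (4.2·42)/(10 − 0.058·42) = 44100/1891 ≈ 23.321
Retention S: 1000/CN − 10 with CN=23.321 → S = 14500/441 ≈ 32.880 in
Ia = 0.2S: 0.2·32.880 = 6.576 in (exactly 2900/441)
P − Ia = 16.760 − 6.576 = 112279/11025 ≈ 10.184 in (> 0, runoff occurs)
Runoff Q = (P−Ia)²/(P−Ia+S) = (10.184)²/(10.184+32.880) = 12606573841/5234438475 ≈ 2.408 in

Q = 12606573841/5234438475 in ≈ 2.408 in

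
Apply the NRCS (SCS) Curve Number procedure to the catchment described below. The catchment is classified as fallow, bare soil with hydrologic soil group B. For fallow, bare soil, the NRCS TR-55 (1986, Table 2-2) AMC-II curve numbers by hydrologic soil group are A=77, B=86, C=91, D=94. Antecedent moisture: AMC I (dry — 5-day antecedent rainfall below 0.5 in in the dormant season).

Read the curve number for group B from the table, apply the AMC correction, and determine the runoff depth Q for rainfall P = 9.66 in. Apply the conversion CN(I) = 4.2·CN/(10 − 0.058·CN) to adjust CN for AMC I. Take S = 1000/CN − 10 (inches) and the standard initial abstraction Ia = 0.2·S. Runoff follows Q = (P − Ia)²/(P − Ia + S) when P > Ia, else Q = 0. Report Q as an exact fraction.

Q = 3284092249/530880150 in ≈ 6.186 in

NRCS table: fallow, bare soil, soil group B → CN(II) = 86
Dry (AMC I): CN(I) = 4.2·86/(10 − 0.058·86) = (1806/5)/(1253/250) = 12900/179 ≈ 72.067
Retention S: 1000/CN − 10 with CN=72.067 → S = 500/129 ≈ 3.876 in
Ia = 0.2·(500/129) = 100/129 in ≈ 0.775 in
Excess rainfall: 9.660 − 0.775 = 8.885 in; P > Ia so Q > 0
Q = (57307/6450)²/((57307/6450) + 500/129) = (3284092249/41602500)/(82307/6450) = 3284092249/530880150 in ≈ 6.186 in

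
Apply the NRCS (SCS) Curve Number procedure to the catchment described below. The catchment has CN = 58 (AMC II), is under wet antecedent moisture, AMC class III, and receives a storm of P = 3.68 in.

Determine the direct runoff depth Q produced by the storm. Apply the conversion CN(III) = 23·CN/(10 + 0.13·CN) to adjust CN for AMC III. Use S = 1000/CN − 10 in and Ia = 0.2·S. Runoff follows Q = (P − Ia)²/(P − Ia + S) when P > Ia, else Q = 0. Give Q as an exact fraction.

Adjust CN=58 to AMC III: 23·58/(10 + 0.13·58) → 1334 ÷ (877/50) = 66700/877 ≈ 76.055
Retention S: 1000/CN − 10 with CN=76.055 → S = 2100/667 ≈ 3.148 in
Ia = 0.2·(2100/667) = 420/667 in ≈ 0.630 in
Excess rainfall: 3.680 − 0.630 = 3.050 in; P > Ia so Q > 0
Q: (50864/16675)² ÷ (103364/16675) = 646786624/430898675 in (≈ 1.501 in)

Q = 646786624/430898675 in ≈ 1.501 in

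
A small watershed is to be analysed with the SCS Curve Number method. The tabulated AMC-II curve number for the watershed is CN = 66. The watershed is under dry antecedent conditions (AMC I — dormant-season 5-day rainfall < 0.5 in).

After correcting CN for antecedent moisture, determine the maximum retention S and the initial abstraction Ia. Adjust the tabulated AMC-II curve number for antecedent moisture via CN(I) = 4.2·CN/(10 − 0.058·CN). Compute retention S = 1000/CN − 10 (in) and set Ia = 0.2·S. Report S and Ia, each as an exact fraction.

Dry (AMC I): CN(I) = 4.2·66/(10 − 0.058·66) = (1386/5)/(1543/250) = 69300/1543 ≈ 44.913
Max retention: S = 1000/(69300/1543) − 10 = 8500/693 in (≈ 12.266 in)
Ia = 0.2·(8500/693) = 1700/693 in ≈ 2.453 in

S = 8500/693 in ≈ 12.266 in; Ia = 1700/693 in ≈ 2.453 in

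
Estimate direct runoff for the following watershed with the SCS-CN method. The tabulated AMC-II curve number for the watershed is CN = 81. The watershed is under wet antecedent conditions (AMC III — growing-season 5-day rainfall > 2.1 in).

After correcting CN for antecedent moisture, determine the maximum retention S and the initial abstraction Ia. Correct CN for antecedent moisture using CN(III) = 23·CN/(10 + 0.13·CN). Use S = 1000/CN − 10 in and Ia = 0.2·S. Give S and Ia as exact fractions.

S = 1900/1863 in ≈ 1.020 in; Ia = 380/1863 in ≈ 0.204 in

Wet (AMC III): CN(III) = 23·81/(10 + 0.13·81) = 1863/(2053/100) = 186300/2053 ≈ 90.745
Max retention: S = 1000/(186300/2053) − 10 = 1900/1863 in (≈ 1.020 in)
Ia = 0.2·(1900/1863) = 380/1863 in ≈ 0.204 in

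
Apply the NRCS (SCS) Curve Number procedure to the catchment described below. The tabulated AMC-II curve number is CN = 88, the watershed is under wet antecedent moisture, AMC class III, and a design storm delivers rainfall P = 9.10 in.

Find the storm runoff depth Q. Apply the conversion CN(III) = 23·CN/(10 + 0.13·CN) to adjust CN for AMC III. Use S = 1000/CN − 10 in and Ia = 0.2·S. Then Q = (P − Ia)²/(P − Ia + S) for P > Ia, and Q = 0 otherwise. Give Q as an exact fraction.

Q = 516334729/61284190 in ≈ 8.425 in

Adjust CN=88 to AMC III: 23·88/(10 + 0.13·88) → 2024 ÷ (536/25) = 6325/67 ≈ 94.403
Max retention: S = 1000/(6325/67) − 10 = 150/253 in (≈ 0.593 in)
Ia = 0.2·(150/253) = 30/253 in ≈ 0.119 in
P − Ia = 9.100 − 0.119 = 22723/2530 ≈ 8.981 in (> 0, runoff occurs)
Q: (22723/2530)² ÷ (24223/2530) = 516334729/61284190 in (≈ 8.425 in)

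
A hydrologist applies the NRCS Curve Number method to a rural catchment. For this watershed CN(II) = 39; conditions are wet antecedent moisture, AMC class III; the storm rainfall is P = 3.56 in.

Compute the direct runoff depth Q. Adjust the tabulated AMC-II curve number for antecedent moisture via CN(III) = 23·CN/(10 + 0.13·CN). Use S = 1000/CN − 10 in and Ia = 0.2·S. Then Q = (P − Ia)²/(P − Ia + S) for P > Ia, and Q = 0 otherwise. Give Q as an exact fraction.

CN(III) from CN(II)=39: (23·39)/(10 + 0.13·39) = 89700/1507 ≈ 59.522
Max retention: S = 1000/(89700/1507) − 10 = 6100/897 in (≈ 6.800 in)
Ia = 0.2·(6100/897) = 1220/897 in ≈ 1.360 in
Excess rainfall: 3.560 − 1.360 = 2.200 in; P > Ia so Q > 0
Q = (49333/22425)²/((49333/22425) + 6100/897) = (2433744889/502880625)/(201833/22425) = 2433744889/4526105025 in ≈ 0.538 in

Q = 2433744889/4526105025 in ≈ 0.538 in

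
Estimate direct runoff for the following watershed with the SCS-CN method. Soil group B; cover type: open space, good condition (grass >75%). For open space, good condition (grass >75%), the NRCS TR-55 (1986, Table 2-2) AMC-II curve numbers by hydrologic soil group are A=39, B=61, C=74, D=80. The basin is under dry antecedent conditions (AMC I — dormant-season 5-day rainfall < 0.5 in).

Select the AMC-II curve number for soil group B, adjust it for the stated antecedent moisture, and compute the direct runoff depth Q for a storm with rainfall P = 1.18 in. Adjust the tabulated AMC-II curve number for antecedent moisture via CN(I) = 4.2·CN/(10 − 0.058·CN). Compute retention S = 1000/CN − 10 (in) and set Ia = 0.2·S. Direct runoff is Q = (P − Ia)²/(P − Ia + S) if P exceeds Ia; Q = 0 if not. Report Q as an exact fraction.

Q = 0 in ≈ 0.000 in

NRCS table: open space, good condition (grass >75%), soil group B → CN(II) = 61
Dry (AMC I): CN(I) = 4.2·61/(10 − 0.058·61) = (1281/5)/(3231/500) = 42700/1077 ≈ 39.647
S = 1000/(42700/1077) − 10 = 6500/427 in ≈ 15.222 in
Ia = 0.2S: 0.2·15.222 = 3.044 in (exactly 1300/427)
P = 1.180 ≤ Ia = 3.044 in: entire storm abstracted, Q = 0.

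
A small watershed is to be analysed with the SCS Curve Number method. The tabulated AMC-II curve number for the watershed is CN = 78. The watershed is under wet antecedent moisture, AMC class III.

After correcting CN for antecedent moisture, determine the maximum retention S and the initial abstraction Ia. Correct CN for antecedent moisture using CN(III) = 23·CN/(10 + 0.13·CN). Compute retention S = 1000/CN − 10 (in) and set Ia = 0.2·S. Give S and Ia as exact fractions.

Wet (AMC III): CN(III) = 23·78/(10 + 0.13·78) = 1794/(1007/50) = 89700/1007 ≈ 89.076
S = 1000/(89700/1007) − 10 = 1100/897 in ≈ 1.226 in
Ia = 0.2S: 0.2·1.226 = 0.245 in (exactly 220/897)

S = 1100/897 in ≈ 1.226 in; Ia = 220/897 in ≈ 0.245 in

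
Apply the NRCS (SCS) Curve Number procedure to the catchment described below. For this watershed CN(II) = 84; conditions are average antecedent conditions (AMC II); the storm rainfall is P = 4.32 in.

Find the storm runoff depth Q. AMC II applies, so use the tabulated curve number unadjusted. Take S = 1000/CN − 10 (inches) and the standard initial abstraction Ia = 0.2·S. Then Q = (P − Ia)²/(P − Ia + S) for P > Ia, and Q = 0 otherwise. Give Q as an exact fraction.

Q = 1069156/402675 in ≈ 2.655 in

CN(II) = 84; AMC II needs no correction.
Retention S: 1000/CN − 10 with CN=84.000 → S = 40/21 ≈ 1.905 in
Ia = 0.2S: 0.2·1.905 = 0.381 in (exactly 8/21)
Excess rainfall: 4.320 − 0.381 = 3.939 in; P > Ia so Q > 0
Q: (2068/525)² ÷ (3068/525) = 1069156/402675 in (≈ 2.655 in)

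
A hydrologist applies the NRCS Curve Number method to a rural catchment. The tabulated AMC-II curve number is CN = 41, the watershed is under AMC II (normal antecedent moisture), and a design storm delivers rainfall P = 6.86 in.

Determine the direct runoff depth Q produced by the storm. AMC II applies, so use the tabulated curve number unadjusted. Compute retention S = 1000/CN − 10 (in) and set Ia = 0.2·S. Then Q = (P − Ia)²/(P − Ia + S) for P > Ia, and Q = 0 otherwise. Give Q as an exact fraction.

AMC II — tabulated CN = 41 applies directly.
Retention S: 1000/CN − 10 with CN=41.000 → S = 590/41 ≈ 14.390 in
Ia = 0.2·(590/41) = 118/41 in ≈ 2.878 in
Excess rainfall: 6.860 − 2.878 = 3.982 in; P > Ia so Q > 0
Q = (8163/2050)²/((8163/2050) + 590/41) = (66634569/4202500)/(37663/2050) = 66634569/77209150 in ≈ 0.863 in

Q = 66634569/77209150 in ≈ 0.863 in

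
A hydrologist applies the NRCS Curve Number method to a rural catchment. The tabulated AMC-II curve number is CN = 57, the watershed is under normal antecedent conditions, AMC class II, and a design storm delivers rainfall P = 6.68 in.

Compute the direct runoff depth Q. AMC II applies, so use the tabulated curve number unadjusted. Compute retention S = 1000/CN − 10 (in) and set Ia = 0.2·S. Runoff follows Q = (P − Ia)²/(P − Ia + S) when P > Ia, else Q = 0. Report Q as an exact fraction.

Q = 54302161/25819575 in ≈ 2.103 in

CN(II) = 57; AMC II needs no correction.
S = 1000/57 − 10 = 430/57 in ≈ 7.544 in
Ia = 0.2·(430/57) = 86/57 in ≈ 1.509 in
Since P=6.680 > Ia=1.509: effective rainfall P−Ia = 7369/1425 in
Runoff Q = (P−Ia)²/(P−Ia+S) = (5.171)²/(5.171+7.544) = 54302161/25819575 ≈ 2.103 in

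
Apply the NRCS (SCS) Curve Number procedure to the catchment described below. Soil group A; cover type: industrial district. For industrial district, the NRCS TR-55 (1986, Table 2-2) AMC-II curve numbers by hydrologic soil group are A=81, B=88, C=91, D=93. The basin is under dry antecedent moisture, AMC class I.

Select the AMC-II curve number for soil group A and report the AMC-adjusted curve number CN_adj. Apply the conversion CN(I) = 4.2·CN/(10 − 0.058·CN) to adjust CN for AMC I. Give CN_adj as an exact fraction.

CN_adj = 170100/2651 ≈ 64.164

NRCS table: industrial district, soil group A → CN(II) = 81
Adjust CN=81 to AMC I: 4.2·81/(10 − 0.058·81) → (1701/5) ÷ (2651/500) = 170100/2651 ≈ 64.164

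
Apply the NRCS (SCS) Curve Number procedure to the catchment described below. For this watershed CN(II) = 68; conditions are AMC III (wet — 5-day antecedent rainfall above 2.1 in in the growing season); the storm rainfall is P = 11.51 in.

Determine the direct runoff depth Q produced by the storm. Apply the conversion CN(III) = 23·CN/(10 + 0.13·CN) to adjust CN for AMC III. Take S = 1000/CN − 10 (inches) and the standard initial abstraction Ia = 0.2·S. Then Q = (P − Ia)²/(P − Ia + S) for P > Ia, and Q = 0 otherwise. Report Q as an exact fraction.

Q = 188391589681/20099003100 in ≈ 9.373 in

Adjust CN=68 to AMC III: 23·68/(10 + 0.13·68) → 1564 ÷ (471/25) = 39100/471 ≈ 83.015
S = 1000/(39100/471) − 10 = 800/391 in ≈ 2.046 in
Ia = 0.2S: 0.2·2.046 = 0.409 in (exactly 160/391)
Excess rainfall: 11.510 − 0.409 = 11.101 in; P > Ia so Q > 0
Q: (434041/39100)² ÷ (514041/39100) = 188391589681/20099003100 in (≈ 9.373 in)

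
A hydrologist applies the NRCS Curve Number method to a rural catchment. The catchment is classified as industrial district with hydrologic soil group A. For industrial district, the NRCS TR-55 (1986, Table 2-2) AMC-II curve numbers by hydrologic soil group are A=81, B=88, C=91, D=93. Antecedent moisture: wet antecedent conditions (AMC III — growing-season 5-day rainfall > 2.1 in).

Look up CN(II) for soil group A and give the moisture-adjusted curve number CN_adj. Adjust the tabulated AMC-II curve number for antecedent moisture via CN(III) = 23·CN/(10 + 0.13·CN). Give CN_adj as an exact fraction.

NRCS table: industrial district, soil group A → CN(II) = 81
Wet (AMC III): CN(III) = 23·81/(10 + 0.13·81) = 1863/(2053/100) = 186300/2053 ≈ 90.745

CN_adj = 186300/2053 ≈ 90.745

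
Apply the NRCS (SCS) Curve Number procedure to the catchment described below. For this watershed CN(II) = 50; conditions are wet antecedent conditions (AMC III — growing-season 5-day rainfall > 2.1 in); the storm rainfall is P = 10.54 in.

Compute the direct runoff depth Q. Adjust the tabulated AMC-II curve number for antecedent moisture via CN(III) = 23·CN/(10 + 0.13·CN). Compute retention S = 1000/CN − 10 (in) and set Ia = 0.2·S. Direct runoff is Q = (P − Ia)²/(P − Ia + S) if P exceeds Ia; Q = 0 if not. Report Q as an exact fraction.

Q = 123676641/18539150 in ≈ 6.671 in

CN(III) from CN(II)=50: (23·50)/(10 + 0.13·50) = 2300/33 ≈ 69.697
S = 1000/(2300/33) − 10 = 100/23 in ≈ 4.348 in
Initial abstraction Ia = S/5 = (100/23)/5 = 20/23 ≈ 0.870 in
Since P=10.540 > Ia=0.870: effective rainfall P−Ia = 11121/1150 in
Q = (11121/1150)²/((11121/1150) + 100/23) = (123676641/1322500)/(16121/1150) = 123676641/18539150 in ≈ 6.671 in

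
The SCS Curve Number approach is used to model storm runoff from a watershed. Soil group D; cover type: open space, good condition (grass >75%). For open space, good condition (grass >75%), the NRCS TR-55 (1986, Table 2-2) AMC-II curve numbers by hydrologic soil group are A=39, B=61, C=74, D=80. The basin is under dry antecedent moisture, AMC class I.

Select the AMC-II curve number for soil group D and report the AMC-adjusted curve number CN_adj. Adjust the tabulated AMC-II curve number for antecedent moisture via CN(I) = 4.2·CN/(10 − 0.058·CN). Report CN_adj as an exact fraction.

NRCS table: open space, good condition (grass >75%), soil group D → CN(II) = 80
CN(I) from CN(II)=80: (4.2·80)/(10 − 0.058·80) = 4200/67 ≈ 62.687

CN_adj = 4200/67 ≈ 62.687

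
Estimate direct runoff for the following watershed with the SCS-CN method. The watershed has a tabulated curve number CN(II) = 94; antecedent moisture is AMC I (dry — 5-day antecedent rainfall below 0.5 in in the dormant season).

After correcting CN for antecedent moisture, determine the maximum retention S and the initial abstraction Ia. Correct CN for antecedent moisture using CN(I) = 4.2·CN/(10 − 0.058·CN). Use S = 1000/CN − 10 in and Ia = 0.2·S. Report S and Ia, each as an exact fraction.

CN(I) from CN(II)=94: (4.2·94)/(10 − 0.058·94) = 32900/379 ≈ 86.807
Retention S: 1000/CN − 10 with CN=86.807 → S = 500/329 ≈ 1.520 in
Ia = 0.2·(500/329) = 100/329 in ≈ 0.304 in

S = 500/329 in ≈ 1.520 in; Ia = 100/329 in ≈ 0.304 in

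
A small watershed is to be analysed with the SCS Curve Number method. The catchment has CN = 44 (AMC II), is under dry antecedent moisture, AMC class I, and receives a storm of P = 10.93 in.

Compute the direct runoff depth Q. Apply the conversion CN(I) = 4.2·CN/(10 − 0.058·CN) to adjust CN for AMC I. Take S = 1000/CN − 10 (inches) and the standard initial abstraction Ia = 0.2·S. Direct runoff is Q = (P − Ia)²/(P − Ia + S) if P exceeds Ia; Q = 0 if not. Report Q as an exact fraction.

Q = 258212761/383027700 in ≈ 0.674 in

Adjust CN=44 to AMC I: 4.2·44/(10 − 0.058·44) → (924/5) ÷ (931/125) = 3300/133 ≈ 24.812
Max retention: S = 1000/(3300/133) − 10 = 1000/33 in (≈ 30.303 in)
Initial abstraction Ia = S/5 = (1000/33)/5 = 200/33 ≈ 6.061 in
Since P=10.930 > Ia=6.061: effective rainfall P−Ia = 16069/3300 in
Q = (16069/3300)²/((16069/3300) + 1000/33) = (258212761/10890000)/(116069/3300) = 258212761/383027700 in ≈ 0.674 in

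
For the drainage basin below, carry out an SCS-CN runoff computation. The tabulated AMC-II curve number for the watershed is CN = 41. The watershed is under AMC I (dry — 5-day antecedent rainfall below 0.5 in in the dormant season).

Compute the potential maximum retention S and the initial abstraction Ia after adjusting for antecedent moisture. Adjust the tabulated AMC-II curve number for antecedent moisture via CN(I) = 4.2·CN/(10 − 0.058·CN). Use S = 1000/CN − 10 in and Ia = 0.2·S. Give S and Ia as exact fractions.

Dry (AMC I): CN(I) = 4.2·41/(10 − 0.058·41) = (861/5)/(3811/500) = 86100/3811 ≈ 22.592
Max retention: S = 1000/(86100/3811) − 10 = 29500/861 in (≈ 34.262 in)
Initial abstraction Ia = S/5 = (29500/861)/5 = 5900/861 ≈ 6.852 in

S = 29500/861 in ≈ 34.262 in; Ia = 5900/861 in ≈ 6.852 in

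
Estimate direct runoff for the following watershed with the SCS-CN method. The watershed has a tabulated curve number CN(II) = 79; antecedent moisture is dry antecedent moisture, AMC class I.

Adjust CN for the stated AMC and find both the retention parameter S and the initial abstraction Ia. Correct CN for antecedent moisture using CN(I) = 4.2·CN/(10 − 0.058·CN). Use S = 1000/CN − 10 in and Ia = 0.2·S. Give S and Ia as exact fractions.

S = 500/79 in ≈ 6.329 in; Ia = 100/79 in ≈ 1.266 in

Adjust CN=79 to AMC I: 4.2·79/(10 − 0.058·79) → (1659/5) ÷ (2709/500) = 7900/129 ≈ 61.240
S = 1000/(7900/129) − 10 = 500/79 in ≈ 6.329 in
Ia = 0.2S: 0.2·6.329 = 1.266 in (exactly 100/79)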